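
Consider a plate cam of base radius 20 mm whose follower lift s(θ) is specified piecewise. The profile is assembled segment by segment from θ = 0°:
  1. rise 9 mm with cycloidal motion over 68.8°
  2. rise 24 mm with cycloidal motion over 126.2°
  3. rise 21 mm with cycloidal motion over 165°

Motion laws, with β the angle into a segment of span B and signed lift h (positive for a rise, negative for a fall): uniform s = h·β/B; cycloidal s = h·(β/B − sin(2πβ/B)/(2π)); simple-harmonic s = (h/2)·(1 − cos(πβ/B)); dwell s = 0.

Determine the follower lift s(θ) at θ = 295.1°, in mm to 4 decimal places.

seg 1 [0°–68.8°] cycloidal, h=9: full span → s += 9 → s = 9.0000
seg 2 [68.8°–195°] cycloidal, h=24: full span → s += 24 → s = 33.0000
seg 3 [195°–360°] cycloidal, h=21: θ=295.1° here. β=100.1, B=165. 21·(0.6067 − sin(2π·0.6067)/(2π)) = 14.8160 → s = 47.8160

47.8160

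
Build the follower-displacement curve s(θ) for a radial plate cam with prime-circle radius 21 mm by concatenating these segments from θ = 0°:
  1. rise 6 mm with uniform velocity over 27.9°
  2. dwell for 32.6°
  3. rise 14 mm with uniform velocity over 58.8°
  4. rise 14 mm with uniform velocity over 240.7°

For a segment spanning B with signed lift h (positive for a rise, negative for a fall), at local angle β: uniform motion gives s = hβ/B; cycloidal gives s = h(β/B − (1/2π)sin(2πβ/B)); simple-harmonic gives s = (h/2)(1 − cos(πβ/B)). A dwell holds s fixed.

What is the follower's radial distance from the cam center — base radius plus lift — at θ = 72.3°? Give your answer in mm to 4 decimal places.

seg 1 [0°–27.9°] uniform, h=6: full span → s += 6 → s = 6.0000
seg 2 [27.9°–60.5°] dwell: s stays 6.0000
seg 3 [60.5°–119.3°] uniform, h=14: θ=72.3° here. β=11.8, B=58.8. 14·11.8/58.8 = 2.8095 → s = 8.8095
radial distance = base radius + s = 21 + 8.8095 = 29.8095

29.8095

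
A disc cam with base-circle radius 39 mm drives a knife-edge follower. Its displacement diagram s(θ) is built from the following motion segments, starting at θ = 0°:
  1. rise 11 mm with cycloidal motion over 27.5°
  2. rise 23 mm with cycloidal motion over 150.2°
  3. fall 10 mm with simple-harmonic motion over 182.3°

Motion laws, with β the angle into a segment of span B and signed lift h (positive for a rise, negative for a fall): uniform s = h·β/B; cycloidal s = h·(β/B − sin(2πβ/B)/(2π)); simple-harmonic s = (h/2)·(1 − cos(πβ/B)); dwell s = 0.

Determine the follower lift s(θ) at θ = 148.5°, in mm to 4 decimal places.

seg 1 [0°–27.5°] cycloidal, h=11: full span → s += 11 → s = 11.0000
seg 2 [27.5°–177.7°] cycloidal, h=23: θ=148.5° here. β=121, B=150.2. 23·(0.8056 − sin(2π·0.8056)/(2π)) = 21.9681 → s = 32.9681

32.9681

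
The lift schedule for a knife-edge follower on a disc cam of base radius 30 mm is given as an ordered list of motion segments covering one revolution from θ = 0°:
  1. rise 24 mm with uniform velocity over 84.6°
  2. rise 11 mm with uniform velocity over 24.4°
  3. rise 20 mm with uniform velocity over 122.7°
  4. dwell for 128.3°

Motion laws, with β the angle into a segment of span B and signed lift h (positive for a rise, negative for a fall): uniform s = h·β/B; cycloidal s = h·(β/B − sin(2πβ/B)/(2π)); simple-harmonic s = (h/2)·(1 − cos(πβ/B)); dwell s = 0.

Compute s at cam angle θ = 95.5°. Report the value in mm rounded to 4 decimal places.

seg 1 [0°–84.6°] uniform, h=24: full span → s += 24 → s = 24.0000
seg 2 [84.6°–109°] uniform, h=11: θ=95.5° here. β=10.9, B=24.4. 11·10.9/24.4 = 4.9139 → s = 28.9139

28.9139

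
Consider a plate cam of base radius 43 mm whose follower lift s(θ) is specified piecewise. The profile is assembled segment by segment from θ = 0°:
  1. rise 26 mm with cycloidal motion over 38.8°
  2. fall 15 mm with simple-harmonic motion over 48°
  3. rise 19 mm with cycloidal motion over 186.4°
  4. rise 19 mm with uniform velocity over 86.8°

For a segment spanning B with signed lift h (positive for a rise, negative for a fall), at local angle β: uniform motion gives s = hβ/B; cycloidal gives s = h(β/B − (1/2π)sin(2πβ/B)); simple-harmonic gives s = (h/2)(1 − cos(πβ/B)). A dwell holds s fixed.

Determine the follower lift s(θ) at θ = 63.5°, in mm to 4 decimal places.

seg 1 [0°–38.8°] cycloidal, h=26: full span → s += 26 → s = 26.0000
seg 2 [38.8°–86.8°] simple-harmonic, h=-15: θ=63.5° here. β=24.7, B=48. -15/2·(1 − cos(π·0.5146)) = -7.8435 → s = 18.1565

18.1565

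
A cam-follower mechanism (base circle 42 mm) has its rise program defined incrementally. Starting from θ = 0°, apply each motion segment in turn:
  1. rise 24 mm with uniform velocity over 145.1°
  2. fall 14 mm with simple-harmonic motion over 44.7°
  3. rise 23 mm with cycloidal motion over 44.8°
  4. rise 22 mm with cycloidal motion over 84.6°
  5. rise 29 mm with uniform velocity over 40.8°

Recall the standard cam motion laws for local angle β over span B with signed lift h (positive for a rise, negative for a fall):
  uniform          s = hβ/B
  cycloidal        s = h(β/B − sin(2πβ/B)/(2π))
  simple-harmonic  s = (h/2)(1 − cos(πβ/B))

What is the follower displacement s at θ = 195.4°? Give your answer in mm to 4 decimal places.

seg 1 [0°–145.1°] uniform, h=24: full span → s += 24 → s = 24.0000
seg 2 [145.1°–189.8°] simple-harmonic, h=-14: full span → s += -14 → s = 10.0000
seg 3 [189.8°–234.6°] cycloidal, h=23: θ=195.4° here. β=5.6, B=44.8. 23·(0.1250 − sin(2π·0.1250)/(2π)) = 0.2866 → s = 10.2866

10.2866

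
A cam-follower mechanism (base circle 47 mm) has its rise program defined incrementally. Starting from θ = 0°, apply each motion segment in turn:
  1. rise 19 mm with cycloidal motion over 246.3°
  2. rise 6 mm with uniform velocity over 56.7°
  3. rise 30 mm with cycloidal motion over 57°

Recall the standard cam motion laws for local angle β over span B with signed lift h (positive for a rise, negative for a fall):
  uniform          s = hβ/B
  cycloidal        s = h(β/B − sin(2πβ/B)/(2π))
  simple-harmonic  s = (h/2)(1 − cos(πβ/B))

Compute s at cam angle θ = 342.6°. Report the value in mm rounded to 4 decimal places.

seg 1 [0°–246.3°] cycloidal, h=19: full span → s += 19 → s = 19.0000
seg 2 [246.3°–303°] uniform, h=6: full span → s += 6 → s = 25.0000
seg 3 [303°–360°] cycloidal, h=30: θ=342.6° here. β=39.6, B=57. 30·(0.6947 − sin(2π·0.6947)/(2π)) = 25.3318 → s = 50.3318

50.3318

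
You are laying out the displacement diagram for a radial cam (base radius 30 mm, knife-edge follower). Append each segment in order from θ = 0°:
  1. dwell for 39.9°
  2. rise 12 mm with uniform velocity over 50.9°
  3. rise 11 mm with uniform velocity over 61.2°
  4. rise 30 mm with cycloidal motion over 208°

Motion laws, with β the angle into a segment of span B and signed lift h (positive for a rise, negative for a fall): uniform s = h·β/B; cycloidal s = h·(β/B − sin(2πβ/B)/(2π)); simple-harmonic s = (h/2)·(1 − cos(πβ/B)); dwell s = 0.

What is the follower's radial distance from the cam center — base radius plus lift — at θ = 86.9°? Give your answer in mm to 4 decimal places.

seg 1 [0°–39.9°] dwell: s stays 0.0000
seg 2 [39.9°–90.8°] uniform, h=12: θ=86.9° here. β=47, B=50.9. 12·47/50.9 = 11.0806 → s = 11.0806
radial distance = base radius + s = 30 + 11.0806 = 41.0806

41.0806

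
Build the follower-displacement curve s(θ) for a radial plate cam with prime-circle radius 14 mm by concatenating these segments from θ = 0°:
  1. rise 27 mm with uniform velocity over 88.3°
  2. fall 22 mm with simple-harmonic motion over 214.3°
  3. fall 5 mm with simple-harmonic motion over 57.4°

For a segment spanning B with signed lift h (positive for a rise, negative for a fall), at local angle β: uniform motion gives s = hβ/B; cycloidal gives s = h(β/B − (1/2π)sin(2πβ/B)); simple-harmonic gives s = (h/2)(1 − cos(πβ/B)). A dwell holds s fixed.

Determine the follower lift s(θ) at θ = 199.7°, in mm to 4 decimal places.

seg 1 [0°–88.3°] uniform, h=27: full span → s += 27 → s = 27.0000
seg 2 [88.3°–302.6°] simple-harmonic, h=-22: θ=199.7° here. β=111.4, B=214.3. -22/2·(1 − cos(π·0.5198)) = -11.6849 → s = 15.3151

15.3151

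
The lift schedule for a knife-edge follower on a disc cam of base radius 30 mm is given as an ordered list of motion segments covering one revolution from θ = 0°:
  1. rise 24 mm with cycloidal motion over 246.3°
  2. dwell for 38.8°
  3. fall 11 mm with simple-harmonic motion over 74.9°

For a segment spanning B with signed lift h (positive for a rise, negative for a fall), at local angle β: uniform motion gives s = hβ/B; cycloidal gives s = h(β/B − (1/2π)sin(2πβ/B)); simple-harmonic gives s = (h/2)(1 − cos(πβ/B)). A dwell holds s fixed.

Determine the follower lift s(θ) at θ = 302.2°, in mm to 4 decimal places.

seg 1 [0°–246.3°] cycloidal, h=24: full span → s += 24 → s = 24.0000
seg 2 [246.3°–285.1°] dwell: s stays 24.0000
seg 3 [285.1°–360°] simple-harmonic, h=-11: θ=302.2° here. β=17.1, B=74.9. -11/2·(1 − cos(π·0.2283)) = -1.3551 → s = 22.6449

22.6449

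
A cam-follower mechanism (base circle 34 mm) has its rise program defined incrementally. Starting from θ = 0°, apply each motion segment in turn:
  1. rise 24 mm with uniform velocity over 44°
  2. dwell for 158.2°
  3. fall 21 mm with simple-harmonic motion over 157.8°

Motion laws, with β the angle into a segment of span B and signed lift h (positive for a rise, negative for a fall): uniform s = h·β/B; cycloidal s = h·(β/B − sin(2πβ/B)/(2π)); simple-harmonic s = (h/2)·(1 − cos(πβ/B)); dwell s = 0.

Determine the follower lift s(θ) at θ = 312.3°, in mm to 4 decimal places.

seg 1 [0°–44°] uniform, h=24: full span → s += 24 → s = 24.0000
seg 2 [44°–202.2°] dwell: s stays 24.0000
seg 3 [202.2°–360°] simple-harmonic, h=-21: θ=312.3° here. β=110.1, B=157.8. -21/2·(1 − cos(π·0.6977)) = -16.6107 → s = 7.3893

7.3893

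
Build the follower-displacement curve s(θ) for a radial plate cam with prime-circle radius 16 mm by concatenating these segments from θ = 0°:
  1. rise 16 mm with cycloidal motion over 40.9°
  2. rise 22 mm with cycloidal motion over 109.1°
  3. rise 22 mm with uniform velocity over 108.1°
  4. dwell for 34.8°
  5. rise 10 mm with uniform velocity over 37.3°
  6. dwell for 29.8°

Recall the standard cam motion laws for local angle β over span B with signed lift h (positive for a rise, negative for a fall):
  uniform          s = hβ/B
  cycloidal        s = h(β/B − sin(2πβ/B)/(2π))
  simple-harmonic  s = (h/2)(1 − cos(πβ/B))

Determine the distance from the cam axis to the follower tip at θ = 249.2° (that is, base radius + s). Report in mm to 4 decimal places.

seg 1 [0°–40.9°] cycloidal, h=16: full span → s += 16 → s = 16.0000
seg 2 [40.9°–150°] cycloidal, h=22: full span → s += 22 → s = 38.0000
seg 3 [150°–258.1°] uniform, h=22: θ=249.2° here. β=99.2, B=108.1. 22·99.2/108.1 = 20.1887 → s = 58.1887
radial distance = base radius + s = 16 + 58.1887 = 74.1887

74.1887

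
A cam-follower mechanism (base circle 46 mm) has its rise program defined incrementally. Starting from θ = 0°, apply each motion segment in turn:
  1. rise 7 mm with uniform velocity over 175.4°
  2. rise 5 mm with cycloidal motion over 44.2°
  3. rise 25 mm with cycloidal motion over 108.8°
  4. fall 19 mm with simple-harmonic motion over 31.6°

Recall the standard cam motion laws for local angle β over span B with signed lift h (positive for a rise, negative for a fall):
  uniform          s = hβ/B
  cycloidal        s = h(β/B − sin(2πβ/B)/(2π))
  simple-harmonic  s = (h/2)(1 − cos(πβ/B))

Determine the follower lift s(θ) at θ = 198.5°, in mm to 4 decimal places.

seg 1 [0°–175.4°] uniform, h=7: full span → s += 7 → s = 7.0000
seg 2 [175.4°–219.6°] cycloidal, h=5: θ=198.5° here. β=23.1, B=44.2. 5·(0.5226 − sin(2π·0.5226)/(2π)) = 2.7259 → s = 9.7259

9.7259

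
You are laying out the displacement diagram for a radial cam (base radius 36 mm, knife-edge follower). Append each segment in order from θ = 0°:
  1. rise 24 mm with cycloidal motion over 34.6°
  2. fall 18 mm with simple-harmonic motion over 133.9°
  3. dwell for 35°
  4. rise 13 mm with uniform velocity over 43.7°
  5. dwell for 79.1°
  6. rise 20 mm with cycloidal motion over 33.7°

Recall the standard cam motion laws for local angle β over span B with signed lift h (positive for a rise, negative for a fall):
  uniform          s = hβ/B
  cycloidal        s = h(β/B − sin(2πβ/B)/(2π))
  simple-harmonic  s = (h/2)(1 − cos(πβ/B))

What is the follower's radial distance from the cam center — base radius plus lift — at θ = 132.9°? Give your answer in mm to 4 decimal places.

seg 1 [0°–34.6°] cycloidal, h=24: full span → s += 24 → s = 24.0000
seg 2 [34.6°–168.5°] simple-harmonic, h=-18: θ=132.9° here. β=98.3, B=133.9. -18/2·(1 − cos(π·0.7341)) = -15.0389 → s = 8.9611
radial distance = base radius + s = 36 + 8.9611 = 44.9611

44.9611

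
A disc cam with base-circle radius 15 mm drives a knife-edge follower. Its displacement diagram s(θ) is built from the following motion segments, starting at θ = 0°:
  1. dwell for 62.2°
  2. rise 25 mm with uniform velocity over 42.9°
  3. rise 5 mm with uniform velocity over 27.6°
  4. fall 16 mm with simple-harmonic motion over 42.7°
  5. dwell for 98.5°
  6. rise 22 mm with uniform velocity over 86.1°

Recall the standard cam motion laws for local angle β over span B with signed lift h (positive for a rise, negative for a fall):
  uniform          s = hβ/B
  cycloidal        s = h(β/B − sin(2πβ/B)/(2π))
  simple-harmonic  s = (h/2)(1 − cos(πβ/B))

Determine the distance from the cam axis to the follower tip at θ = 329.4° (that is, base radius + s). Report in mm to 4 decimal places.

seg 1 [0°–62.2°] dwell: s stays 0.0000
seg 2 [62.2°–105.1°] uniform, h=25: full span → s += 25 → s = 25.0000
seg 3 [105.1°–132.7°] uniform, h=5: full span → s += 5 → s = 30.0000
seg 4 [132.7°–175.4°] simple-harmonic, h=-16: full span → s += -16 → s = 14.0000
seg 5 [175.4°–273.9°] dwell: s stays 14.0000
seg 6 [273.9°–360°] uniform, h=22: θ=329.4° here. β=55.5, B=86.1. 22·55.5/86.1 = 14.1812 → s = 28.1812
radial distance = base radius + s = 15 + 28.1812 = 43.1812

43.1812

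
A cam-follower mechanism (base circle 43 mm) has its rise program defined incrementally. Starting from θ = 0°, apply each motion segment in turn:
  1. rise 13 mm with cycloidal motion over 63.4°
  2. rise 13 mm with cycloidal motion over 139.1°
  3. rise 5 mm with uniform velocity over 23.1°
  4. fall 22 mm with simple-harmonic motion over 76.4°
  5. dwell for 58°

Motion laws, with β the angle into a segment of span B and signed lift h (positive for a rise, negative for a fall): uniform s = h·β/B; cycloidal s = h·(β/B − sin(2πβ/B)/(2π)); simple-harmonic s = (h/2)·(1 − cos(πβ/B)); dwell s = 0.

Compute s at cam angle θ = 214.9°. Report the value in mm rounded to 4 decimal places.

seg 1 [0°–63.4°] cycloidal, h=13: full span → s += 13 → s = 13.0000
seg 2 [63.4°–202.5°] cycloidal, h=13: full span → s += 13 → s = 26.0000
seg 3 [202.5°–225.6°] uniform, h=5: θ=214.9° here. β=12.4, B=23.1. 5·12.4/23.1 = 2.6840 → s = 28.6840

28.6840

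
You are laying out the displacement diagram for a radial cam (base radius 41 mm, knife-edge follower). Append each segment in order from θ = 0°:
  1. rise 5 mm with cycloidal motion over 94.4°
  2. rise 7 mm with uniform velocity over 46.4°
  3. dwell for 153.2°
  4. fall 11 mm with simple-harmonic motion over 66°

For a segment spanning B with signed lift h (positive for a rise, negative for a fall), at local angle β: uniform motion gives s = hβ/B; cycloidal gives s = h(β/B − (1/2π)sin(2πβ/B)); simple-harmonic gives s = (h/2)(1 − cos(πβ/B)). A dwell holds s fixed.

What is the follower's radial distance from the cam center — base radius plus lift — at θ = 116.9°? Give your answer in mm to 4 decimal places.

seg 1 [0°–94.4°] cycloidal, h=5: full span → s += 5 → s = 5.0000
seg 2 [94.4°–140.8°] uniform, h=7: θ=116.9° here. β=22.5, B=46.4. 7·22.5/46.4 = 3.3944 → s = 8.3944
radial distance = base radius + s = 41 + 8.3944 = 49.3944

49.3944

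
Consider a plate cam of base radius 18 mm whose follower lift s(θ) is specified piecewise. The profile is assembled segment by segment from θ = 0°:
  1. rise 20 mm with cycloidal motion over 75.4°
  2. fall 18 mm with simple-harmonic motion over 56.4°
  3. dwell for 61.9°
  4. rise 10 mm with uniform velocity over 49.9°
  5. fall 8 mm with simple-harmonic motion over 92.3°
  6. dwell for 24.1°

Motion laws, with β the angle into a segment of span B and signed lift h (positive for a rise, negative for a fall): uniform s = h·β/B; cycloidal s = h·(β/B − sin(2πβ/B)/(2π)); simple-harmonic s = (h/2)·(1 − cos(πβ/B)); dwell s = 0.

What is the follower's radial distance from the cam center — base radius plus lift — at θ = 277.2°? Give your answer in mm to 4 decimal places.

seg 1 [0°–75.4°] cycloidal, h=20: full span → s += 20 → s = 20.0000
seg 2 [75.4°–131.8°] simple-harmonic, h=-18: full span → s += -18 → s = 2.0000
seg 3 [131.8°–193.7°] dwell: s stays 2.0000
seg 4 [193.7°–243.6°] uniform, h=10: full span → s += 10 → s = 12.0000
seg 5 [243.6°–335.9°] simple-harmonic, h=-8: θ=277.2° here. β=33.6, B=92.3. -8/2·(1 − cos(π·0.3640)) = -2.3428 → s = 9.6572
radial distance = base radius + s = 18 + 9.6572 = 27.6572

27.6572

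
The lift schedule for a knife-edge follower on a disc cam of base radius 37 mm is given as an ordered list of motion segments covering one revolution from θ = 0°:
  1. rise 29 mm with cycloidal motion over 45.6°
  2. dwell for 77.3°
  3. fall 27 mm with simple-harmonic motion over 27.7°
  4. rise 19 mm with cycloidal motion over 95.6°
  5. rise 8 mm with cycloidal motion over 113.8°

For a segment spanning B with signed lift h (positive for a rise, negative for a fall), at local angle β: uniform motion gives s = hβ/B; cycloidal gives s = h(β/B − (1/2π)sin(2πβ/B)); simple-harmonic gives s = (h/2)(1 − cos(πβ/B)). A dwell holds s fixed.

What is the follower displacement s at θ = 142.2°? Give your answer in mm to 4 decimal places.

seg 1 [0°–45.6°] cycloidal, h=29: full span → s += 29 → s = 29.0000
seg 2 [45.6°–122.9°] dwell: s stays 29.0000
seg 3 [122.9°–150.6°] simple-harmonic, h=-27: θ=142.2° here. β=19.3, B=27.7. -27/2·(1 − cos(π·0.6968)) = -21.3232 → s = 7.6768

7.6768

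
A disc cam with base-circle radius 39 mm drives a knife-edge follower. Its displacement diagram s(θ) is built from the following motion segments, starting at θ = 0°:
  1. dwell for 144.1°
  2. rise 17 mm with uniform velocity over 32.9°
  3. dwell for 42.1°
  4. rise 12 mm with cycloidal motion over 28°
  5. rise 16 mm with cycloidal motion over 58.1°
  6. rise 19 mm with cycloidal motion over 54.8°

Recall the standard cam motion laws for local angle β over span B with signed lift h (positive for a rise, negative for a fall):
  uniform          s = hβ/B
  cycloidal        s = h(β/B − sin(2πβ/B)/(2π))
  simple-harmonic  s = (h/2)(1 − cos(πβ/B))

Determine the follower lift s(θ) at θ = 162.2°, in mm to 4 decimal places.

seg 1 [0°–144.1°] dwell: s stays 0.0000
seg 2 [144.1°–177°] uniform, h=17: θ=162.2° here. β=18.1, B=32.9. 17·18.1/32.9 = 9.3526 → s = 9.3526

9.3526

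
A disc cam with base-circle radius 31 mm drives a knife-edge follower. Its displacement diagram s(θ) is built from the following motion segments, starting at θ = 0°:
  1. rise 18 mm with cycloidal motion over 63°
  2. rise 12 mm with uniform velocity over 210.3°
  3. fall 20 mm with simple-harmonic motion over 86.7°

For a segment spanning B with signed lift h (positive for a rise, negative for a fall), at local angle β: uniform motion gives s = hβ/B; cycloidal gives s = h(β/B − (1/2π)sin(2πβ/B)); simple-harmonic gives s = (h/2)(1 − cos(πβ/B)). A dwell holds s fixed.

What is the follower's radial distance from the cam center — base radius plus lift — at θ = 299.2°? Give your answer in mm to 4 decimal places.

seg 1 [0°–63°] cycloidal, h=18: full span → s += 18 → s = 18.0000
seg 2 [63°–273.3°] uniform, h=12: full span → s += 12 → s = 30.0000
seg 3 [273.3°–360°] simple-harmonic, h=-20: θ=299.2° here. β=25.9, B=86.7. -20/2·(1 − cos(π·0.2987)) = -4.0899 → s = 25.9101
radial distance = base radius + s = 31 + 25.9101 = 56.9101

56.9101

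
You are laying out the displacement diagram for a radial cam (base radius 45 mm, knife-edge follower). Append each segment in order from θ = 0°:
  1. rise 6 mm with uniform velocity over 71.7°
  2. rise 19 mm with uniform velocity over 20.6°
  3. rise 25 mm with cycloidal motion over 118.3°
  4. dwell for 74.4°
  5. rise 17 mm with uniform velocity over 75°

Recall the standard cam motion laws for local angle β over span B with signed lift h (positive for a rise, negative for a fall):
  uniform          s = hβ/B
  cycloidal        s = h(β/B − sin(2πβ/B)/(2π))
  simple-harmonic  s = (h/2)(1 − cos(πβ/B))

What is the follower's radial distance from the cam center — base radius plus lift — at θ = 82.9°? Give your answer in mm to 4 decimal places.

seg 1 [0°–71.7°] uniform, h=6: full span → s += 6 → s = 6.0000
seg 2 [71.7°–92.3°] uniform, h=19: θ=82.9° here. β=11.2, B=20.6. 19·11.2/20.6 = 10.3301 → s = 16.3301
radial distance = base radius + s = 45 + 16.3301 = 61.3301

61.3301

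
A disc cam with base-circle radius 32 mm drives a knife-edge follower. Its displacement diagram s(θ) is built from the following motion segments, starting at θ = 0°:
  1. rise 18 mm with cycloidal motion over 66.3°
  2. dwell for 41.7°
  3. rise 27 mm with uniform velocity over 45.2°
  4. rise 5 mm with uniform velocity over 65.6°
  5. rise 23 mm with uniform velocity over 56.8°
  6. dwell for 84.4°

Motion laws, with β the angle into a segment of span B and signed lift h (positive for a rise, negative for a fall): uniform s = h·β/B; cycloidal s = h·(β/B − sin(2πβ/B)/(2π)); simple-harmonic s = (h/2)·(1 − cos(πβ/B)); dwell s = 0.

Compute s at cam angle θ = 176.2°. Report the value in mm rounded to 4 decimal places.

seg 1 [0°–66.3°] cycloidal, h=18: full span → s += 18 → s = 18.0000
seg 2 [66.3°–108°] dwell: s stays 18.0000
seg 3 [108°–153.2°] uniform, h=27: full span → s += 27 → s = 45.0000
seg 4 [153.2°–218.8°] uniform, h=5: θ=176.2° here. β=23, B=65.6. 5·23/65.6 = 1.7530 → s = 46.7530

46.7530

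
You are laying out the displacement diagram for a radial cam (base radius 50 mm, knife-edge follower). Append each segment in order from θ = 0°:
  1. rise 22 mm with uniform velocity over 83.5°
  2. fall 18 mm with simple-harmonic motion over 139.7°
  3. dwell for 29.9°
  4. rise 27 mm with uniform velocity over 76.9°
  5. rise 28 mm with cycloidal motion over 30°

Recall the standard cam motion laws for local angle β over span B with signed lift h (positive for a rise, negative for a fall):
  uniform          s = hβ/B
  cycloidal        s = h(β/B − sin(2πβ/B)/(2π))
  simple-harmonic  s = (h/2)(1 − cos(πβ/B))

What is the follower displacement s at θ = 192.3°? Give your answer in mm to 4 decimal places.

seg 1 [0°–83.5°] uniform, h=22: full span → s += 22 → s = 22.0000
seg 2 [83.5°–223.2°] simple-harmonic, h=-18: θ=192.3° here. β=108.8, B=139.7. -18/2·(1 − cos(π·0.7788)) = -15.9132 → s = 6.0868

6.0868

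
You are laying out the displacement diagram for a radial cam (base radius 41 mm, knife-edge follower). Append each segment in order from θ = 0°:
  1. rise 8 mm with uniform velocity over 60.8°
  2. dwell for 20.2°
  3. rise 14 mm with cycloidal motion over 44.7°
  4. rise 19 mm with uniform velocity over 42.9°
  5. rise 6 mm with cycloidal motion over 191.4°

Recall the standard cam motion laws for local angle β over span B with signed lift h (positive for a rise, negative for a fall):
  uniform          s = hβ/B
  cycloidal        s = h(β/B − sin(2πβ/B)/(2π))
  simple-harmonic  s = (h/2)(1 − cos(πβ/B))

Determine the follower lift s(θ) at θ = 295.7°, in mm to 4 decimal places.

seg 1 [0°–60.8°] uniform, h=8: full span → s += 8 → s = 8.0000
seg 2 [60.8°–81°] dwell: s stays 8.0000
seg 3 [81°–125.7°] cycloidal, h=14: full span → s += 14 → s = 22.0000
seg 4 [125.7°–168.6°] uniform, h=19: full span → s += 19 → s = 41.0000
seg 5 [168.6°–360°] cycloidal, h=6: θ=295.7° here. β=127.1, B=191.4. 6·(0.6641 − sin(2π·0.6641)/(2π)) = 4.8034 → s = 45.8034

45.8034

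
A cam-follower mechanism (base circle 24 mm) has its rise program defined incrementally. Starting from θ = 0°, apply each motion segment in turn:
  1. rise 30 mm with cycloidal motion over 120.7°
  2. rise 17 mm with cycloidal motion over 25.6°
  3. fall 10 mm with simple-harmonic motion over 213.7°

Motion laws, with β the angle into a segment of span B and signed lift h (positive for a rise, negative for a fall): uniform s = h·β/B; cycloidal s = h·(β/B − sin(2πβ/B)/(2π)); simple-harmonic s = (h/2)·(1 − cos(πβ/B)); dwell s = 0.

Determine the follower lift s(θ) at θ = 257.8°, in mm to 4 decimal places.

seg 1 [0°–120.7°] cycloidal, h=30: full span → s += 30 → s = 30.0000
seg 2 [120.7°–146.3°] cycloidal, h=17: full span → s += 17 → s = 47.0000
seg 3 [146.3°–360°] simple-harmonic, h=-10: θ=257.8° here. β=111.5, B=213.7. -10/2·(1 − cos(π·0.5218)) = -5.3415 → s = 41.6585

41.6585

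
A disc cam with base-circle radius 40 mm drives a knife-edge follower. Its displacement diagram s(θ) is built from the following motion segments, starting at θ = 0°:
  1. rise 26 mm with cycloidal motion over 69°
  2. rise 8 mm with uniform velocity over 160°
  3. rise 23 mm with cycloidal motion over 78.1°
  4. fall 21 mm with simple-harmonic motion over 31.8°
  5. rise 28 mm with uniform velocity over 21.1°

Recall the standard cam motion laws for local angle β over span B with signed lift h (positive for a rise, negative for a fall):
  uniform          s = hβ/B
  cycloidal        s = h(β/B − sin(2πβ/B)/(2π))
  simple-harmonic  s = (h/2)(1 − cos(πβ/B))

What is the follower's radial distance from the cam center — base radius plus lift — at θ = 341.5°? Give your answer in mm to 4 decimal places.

seg 1 [0°–69°] cycloidal, h=26: full span → s += 26 → s = 26.0000
seg 2 [69°–229°] uniform, h=8: full span → s += 8 → s = 34.0000
seg 3 [229°–307.1°] cycloidal, h=23: full span → s += 23 → s = 57.0000
seg 4 [307.1°–338.9°] simple-harmonic, h=-21: full span → s += -21 → s = 36.0000
seg 5 [338.9°–360°] uniform, h=28: θ=341.5° here. β=2.6, B=21.1. 28·2.6/21.1 = 3.4502 → s = 39.4502
radial distance = base radius + s = 40 + 39.4502 = 79.4502

79.4502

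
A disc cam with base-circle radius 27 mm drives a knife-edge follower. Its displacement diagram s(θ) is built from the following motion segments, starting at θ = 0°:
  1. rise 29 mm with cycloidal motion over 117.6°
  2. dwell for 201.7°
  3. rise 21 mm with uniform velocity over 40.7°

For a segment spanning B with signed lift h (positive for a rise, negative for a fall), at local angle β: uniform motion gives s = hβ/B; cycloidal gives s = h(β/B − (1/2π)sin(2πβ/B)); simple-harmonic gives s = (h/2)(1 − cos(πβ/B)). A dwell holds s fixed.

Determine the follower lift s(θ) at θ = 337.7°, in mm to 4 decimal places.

seg 1 [0°–117.6°] cycloidal, h=29: full span → s += 29 → s = 29.0000
seg 2 [117.6°–319.3°] dwell: s stays 29.0000
seg 3 [319.3°–360°] uniform, h=21: θ=337.7° here. β=18.4, B=40.7. 21·18.4/40.7 = 9.4939 → s = 38.4939

38.4939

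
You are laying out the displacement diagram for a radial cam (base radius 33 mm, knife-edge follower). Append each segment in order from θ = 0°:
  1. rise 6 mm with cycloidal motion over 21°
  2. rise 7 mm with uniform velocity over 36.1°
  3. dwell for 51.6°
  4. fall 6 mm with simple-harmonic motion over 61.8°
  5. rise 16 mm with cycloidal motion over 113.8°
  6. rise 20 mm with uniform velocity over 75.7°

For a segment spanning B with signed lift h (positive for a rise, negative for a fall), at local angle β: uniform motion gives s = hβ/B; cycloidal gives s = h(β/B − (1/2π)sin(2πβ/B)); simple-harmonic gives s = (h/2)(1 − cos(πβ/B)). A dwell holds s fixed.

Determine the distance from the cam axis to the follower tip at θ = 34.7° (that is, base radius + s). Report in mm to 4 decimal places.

seg 1 [0°–21°] cycloidal, h=6: full span → s += 6 → s = 6.0000
seg 2 [21°–57.1°] uniform, h=7: θ=34.7° here. β=13.7, B=36.1. 7·13.7/36.1 = 2.6565 → s = 8.6565
radial distance = base radius + s = 33 + 8.6565 = 41.6565

41.6565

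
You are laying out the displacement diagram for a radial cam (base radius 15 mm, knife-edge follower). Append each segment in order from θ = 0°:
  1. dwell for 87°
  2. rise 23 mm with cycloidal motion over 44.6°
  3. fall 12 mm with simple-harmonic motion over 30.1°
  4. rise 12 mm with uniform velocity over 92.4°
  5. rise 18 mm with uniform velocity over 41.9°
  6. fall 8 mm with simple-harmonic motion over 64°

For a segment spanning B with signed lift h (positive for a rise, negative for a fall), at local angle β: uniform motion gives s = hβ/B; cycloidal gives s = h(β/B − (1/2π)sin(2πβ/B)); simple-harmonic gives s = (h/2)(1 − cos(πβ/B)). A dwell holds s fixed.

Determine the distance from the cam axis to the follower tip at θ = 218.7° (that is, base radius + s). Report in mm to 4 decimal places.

seg 1 [0°–87°] dwell: s stays 0.0000
seg 2 [87°–131.6°] cycloidal, h=23: full span → s += 23 → s = 23.0000
seg 3 [131.6°–161.7°] simple-harmonic, h=-12: full span → s += -12 → s = 11.0000
seg 4 [161.7°–254.1°] uniform, h=12: θ=218.7° here. β=57, B=92.4. 12·57/92.4 = 7.4026 → s = 18.4026
radial distance = base radius + s = 15 + 18.4026 = 33.4026

33.4026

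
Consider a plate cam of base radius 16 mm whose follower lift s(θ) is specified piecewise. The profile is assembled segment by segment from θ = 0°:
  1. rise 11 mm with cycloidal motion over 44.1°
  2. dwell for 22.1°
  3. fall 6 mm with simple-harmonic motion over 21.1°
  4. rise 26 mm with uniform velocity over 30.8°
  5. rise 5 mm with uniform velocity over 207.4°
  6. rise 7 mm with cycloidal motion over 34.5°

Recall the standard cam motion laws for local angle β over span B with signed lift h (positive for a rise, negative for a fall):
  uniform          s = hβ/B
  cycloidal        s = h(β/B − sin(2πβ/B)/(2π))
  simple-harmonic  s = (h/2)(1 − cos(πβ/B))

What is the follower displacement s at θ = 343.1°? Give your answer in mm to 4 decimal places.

seg 1 [0°–44.1°] cycloidal, h=11: full span → s += 11 → s = 11.0000
seg 2 [44.1°–66.2°] dwell: s stays 11.0000
seg 3 [66.2°–87.3°] simple-harmonic, h=-6: full span → s += -6 → s = 5.0000
seg 4 [87.3°–118.1°] uniform, h=26: full span → s += 26 → s = 31.0000
seg 5 [118.1°–325.5°] uniform, h=5: full span → s += 5 → s = 36.0000
seg 6 [325.5°–360°] cycloidal, h=7: θ=343.1° here. β=17.6, B=34.5. 7·(0.5101 − sin(2π·0.5101)/(2π)) = 3.6420 → s = 39.6420

39.6420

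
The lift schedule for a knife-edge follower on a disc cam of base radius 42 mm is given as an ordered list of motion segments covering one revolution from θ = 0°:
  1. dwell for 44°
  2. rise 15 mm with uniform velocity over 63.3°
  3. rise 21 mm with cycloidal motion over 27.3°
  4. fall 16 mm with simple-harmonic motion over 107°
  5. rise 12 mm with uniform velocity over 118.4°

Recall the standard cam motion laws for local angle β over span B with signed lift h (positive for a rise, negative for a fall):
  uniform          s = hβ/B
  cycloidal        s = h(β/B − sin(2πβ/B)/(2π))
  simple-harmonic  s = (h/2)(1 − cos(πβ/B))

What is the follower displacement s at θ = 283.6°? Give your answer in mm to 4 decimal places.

seg 1 [0°–44°] dwell: s stays 0.0000
seg 2 [44°–107.3°] uniform, h=15: full span → s += 15 → s = 15.0000
seg 3 [107.3°–134.6°] cycloidal, h=21: full span → s += 21 → s = 36.0000
seg 4 [134.6°–241.6°] simple-harmonic, h=-16: full span → s += -16 → s = 20.0000
seg 5 [241.6°–360°] uniform, h=12: θ=283.6° here. β=42, B=118.4. 12·42/118.4 = 4.2568 → s = 24.2568

24.2568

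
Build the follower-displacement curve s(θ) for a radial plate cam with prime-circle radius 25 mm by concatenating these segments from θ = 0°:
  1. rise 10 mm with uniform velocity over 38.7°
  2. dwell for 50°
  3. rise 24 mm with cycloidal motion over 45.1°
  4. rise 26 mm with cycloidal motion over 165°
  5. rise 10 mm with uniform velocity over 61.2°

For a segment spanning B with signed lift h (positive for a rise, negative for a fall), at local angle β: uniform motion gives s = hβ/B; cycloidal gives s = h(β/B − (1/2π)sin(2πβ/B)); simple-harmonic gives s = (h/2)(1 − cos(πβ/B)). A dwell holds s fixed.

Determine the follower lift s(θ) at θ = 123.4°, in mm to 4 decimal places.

seg 1 [0°–38.7°] uniform, h=10: full span → s += 10 → s = 10.0000
seg 2 [38.7°–88.7°] dwell: s stays 10.0000
seg 3 [88.7°–133.8°] cycloidal, h=24: θ=123.4° here. β=34.7, B=45.1. 24·(0.7694 − sin(2π·0.7694)/(2π)) = 22.2570 → s = 32.2570

32.2570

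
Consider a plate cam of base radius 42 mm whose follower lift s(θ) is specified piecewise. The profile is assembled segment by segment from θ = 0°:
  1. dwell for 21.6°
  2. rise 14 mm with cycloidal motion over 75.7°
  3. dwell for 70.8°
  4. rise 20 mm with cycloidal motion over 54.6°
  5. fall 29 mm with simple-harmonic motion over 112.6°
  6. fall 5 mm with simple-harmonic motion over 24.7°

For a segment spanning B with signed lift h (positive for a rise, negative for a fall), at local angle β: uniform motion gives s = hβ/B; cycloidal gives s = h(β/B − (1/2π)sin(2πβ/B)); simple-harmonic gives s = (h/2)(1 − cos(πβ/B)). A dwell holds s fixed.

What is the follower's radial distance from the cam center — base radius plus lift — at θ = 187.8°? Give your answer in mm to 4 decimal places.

seg 1 [0°–21.6°] dwell: s stays 0.0000
seg 2 [21.6°–97.3°] cycloidal, h=14: full span → s += 14 → s = 14.0000
seg 3 [97.3°–168.1°] dwell: s stays 14.0000
seg 4 [168.1°–222.7°] cycloidal, h=20: θ=187.8° here. β=19.7, B=54.6. 20·(0.3608 − sin(2π·0.3608)/(2π)) = 4.7738 → s = 18.7738
radial distance = base radius + s = 42 + 18.7738 = 60.7738

60.7738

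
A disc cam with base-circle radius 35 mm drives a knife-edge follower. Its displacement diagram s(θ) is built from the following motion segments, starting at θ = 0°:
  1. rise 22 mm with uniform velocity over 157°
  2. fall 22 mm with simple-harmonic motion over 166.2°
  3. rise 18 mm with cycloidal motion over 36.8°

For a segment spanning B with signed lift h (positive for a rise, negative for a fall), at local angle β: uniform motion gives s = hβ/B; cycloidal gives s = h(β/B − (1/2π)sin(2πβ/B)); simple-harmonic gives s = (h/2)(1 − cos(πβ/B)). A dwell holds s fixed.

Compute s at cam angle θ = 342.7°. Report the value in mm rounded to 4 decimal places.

seg 1 [0°–157°] uniform, h=22: full span → s += 22 → s = 22.0000
seg 2 [157°–323.2°] simple-harmonic, h=-22: full span → s += -22 → s = 0.0000
seg 3 [323.2°–360°] cycloidal, h=18: θ=342.7° here. β=19.5, B=36.8. 18·(0.5299 − sin(2π·0.5299)/(2π)) = 10.0729 → s = 10.0729

10.0729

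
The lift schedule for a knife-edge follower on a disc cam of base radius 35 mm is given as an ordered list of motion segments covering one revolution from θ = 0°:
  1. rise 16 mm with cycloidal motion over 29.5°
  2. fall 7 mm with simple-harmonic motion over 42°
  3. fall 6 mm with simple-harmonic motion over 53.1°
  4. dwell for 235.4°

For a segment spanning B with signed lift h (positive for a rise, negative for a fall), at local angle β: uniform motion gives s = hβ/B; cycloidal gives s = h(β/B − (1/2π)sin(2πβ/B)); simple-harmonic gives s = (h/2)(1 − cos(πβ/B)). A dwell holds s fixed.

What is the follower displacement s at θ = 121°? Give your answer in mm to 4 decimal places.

seg 1 [0°–29.5°] cycloidal, h=16: full span → s += 16 → s = 16.0000
seg 2 [29.5°–71.5°] simple-harmonic, h=-7: full span → s += -7 → s = 9.0000
seg 3 [71.5°–124.6°] simple-harmonic, h=-6: θ=121° here. β=49.5, B=53.1. -6/2·(1 − cos(π·0.9322)) = -5.9322 → s = 3.0678

3.0678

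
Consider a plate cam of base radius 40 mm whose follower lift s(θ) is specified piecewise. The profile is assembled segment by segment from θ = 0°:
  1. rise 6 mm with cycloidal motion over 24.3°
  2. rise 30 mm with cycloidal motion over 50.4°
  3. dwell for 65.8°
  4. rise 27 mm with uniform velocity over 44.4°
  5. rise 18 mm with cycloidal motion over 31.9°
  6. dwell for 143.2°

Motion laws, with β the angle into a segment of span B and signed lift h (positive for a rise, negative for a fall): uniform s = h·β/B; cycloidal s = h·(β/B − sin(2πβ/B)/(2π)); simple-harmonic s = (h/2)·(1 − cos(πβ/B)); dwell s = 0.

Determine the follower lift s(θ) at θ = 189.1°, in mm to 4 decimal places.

seg 1 [0°–24.3°] cycloidal, h=6: full span → s += 6 → s = 6.0000
seg 2 [24.3°–74.7°] cycloidal, h=30: full span → s += 30 → s = 36.0000
seg 3 [74.7°–140.5°] dwell: s stays 36.0000
seg 4 [140.5°–184.9°] uniform, h=27: full span → s += 27 → s = 63.0000
seg 5 [184.9°–216.8°] cycloidal, h=18: θ=189.1° here. β=4.2, B=31.9. 18·(0.1317 − sin(2π·0.1317)/(2π)) = 0.2612 → s = 63.2612

63.2612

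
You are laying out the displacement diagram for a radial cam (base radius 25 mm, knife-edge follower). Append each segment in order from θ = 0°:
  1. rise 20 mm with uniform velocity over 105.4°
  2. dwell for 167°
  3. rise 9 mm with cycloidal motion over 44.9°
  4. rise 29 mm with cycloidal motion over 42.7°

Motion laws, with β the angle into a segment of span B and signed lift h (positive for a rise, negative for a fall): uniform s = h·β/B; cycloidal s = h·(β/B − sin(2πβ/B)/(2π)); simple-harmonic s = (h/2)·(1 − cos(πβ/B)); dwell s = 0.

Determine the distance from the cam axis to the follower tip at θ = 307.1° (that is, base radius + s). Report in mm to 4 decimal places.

seg 1 [0°–105.4°] uniform, h=20: full span → s += 20 → s = 20.0000
seg 2 [105.4°–272.4°] dwell: s stays 20.0000
seg 3 [272.4°–317.3°] cycloidal, h=9: θ=307.1° here. β=34.7, B=44.9. 9·(0.7728 − sin(2π·0.7728)/(2π)) = 8.3731 → s = 28.3731
radial distance = base radius + s = 25 + 28.3731 = 53.3731

53.3731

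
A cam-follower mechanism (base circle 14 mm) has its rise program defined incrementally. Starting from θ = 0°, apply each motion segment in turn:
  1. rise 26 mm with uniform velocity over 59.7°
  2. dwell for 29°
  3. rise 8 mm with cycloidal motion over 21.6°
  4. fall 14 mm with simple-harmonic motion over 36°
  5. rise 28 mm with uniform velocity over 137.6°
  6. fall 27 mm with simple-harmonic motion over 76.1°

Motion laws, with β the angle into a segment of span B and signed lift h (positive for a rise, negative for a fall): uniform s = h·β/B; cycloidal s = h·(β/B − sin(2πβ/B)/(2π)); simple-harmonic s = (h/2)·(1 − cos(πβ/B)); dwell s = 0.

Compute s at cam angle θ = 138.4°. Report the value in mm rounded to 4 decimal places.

seg 1 [0°–59.7°] uniform, h=26: full span → s += 26 → s = 26.0000
seg 2 [59.7°–88.7°] dwell: s stays 26.0000
seg 3 [88.7°–110.3°] cycloidal, h=8: full span → s += 8 → s = 34.0000
seg 4 [110.3°–146.3°] simple-harmonic, h=-14: θ=138.4° here. β=28.1, B=36. -14/2·(1 − cos(π·0.7806)) = -12.4014 → s = 21.5986

21.5986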